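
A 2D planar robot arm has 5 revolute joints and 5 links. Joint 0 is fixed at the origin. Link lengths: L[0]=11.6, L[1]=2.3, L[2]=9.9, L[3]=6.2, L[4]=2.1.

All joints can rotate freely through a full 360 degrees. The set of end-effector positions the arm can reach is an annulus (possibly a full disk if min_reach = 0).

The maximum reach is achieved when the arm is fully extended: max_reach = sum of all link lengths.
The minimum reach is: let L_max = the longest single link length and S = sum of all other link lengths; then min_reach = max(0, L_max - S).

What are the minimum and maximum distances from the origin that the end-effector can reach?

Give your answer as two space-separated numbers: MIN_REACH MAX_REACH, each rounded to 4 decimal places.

Answer: 0.0000 32.1000

Derivation:
Link lengths: [11.6, 2.3, 9.9, 6.2, 2.1]
max_reach = 11.6 + 2.3 + 9.9 + 6.2 + 2.1 = 32.1
L_max = max([11.6, 2.3, 9.9, 6.2, 2.1]) = 11.6
S (sum of others) = 32.1 - 11.6 = 20.5
min_reach = max(0, 11.6 - 20.5) = max(0, -8.9) = 0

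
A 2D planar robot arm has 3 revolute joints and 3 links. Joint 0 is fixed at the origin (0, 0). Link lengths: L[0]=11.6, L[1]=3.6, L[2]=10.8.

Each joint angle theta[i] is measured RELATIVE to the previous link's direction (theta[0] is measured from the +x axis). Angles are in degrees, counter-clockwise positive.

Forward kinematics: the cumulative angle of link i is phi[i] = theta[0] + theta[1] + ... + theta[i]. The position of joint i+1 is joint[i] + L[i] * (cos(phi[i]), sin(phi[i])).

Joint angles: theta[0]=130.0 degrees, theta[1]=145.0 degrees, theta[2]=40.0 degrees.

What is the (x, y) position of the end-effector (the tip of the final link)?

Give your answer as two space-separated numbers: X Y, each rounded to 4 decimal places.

Answer: 0.4942 -2.3369

Derivation:
joint[0] = (0.0000, 0.0000)  (base)
link 0: phi[0] = 130 = 130 deg
  cos(130 deg) = -0.6428, sin(130 deg) = 0.7660
  joint[1] = (0.0000, 0.0000) + 11.6 * (-0.6428, 0.7660) = (0.0000 + -7.4563, 0.0000 + 8.8861) = (-7.4563, 8.8861)
link 1: phi[1] = 130 + 145 = 275 deg
  cos(275 deg) = 0.0872, sin(275 deg) = -0.9962
  joint[2] = (-7.4563, 8.8861) + 3.6 * (0.0872, -0.9962) = (-7.4563 + 0.3138, 8.8861 + -3.5863) = (-7.1426, 5.2998)
link 2: phi[2] = 130 + 145 + 40 = 315 deg
  cos(315 deg) = 0.7071, sin(315 deg) = -0.7071
  joint[3] = (-7.1426, 5.2998) + 10.8 * (0.7071, -0.7071) = (-7.1426 + 7.6368, 5.2998 + -7.6368) = (0.4942, -2.3369)
End effector: (0.4942, -2.3369)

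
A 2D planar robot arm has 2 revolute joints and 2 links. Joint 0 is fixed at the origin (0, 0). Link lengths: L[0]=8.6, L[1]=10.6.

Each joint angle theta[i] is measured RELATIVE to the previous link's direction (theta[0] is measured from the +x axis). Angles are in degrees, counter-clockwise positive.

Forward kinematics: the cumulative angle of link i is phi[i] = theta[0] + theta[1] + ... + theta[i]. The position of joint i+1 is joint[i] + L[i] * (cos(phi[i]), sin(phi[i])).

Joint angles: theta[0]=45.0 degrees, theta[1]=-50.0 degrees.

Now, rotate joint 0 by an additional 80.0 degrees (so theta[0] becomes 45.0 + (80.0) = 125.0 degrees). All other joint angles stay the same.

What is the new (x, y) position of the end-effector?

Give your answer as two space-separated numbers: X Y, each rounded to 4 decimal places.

Answer: -2.1893 17.2835

Derivation:
joint[0] = (0.0000, 0.0000)  (base)
link 0: phi[0] = 125 = 125 deg
  cos(125 deg) = -0.5736, sin(125 deg) = 0.8192
  joint[1] = (0.0000, 0.0000) + 8.6 * (-0.5736, 0.8192) = (0.0000 + -4.9328, 0.0000 + 7.0447) = (-4.9328, 7.0447)
link 1: phi[1] = 125 + -50 = 75 deg
  cos(75 deg) = 0.2588, sin(75 deg) = 0.9659
  joint[2] = (-4.9328, 7.0447) + 10.6 * (0.2588, 0.9659) = (-4.9328 + 2.7435, 7.0447 + 10.2388) = (-2.1893, 17.2835)
End effector: (-2.1893, 17.2835)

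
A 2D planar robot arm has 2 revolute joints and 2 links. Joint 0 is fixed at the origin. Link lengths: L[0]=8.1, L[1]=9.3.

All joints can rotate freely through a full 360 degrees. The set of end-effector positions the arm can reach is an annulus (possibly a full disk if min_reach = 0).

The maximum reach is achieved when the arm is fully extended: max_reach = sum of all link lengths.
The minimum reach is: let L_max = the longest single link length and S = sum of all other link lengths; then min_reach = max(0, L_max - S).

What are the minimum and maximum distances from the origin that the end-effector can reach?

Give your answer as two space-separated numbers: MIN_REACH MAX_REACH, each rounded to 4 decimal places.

Link lengths: [8.1, 9.3]
max_reach = 8.1 + 9.3 = 17.4
L_max = max([8.1, 9.3]) = 9.3
S (sum of others) = 17.4 - 9.3 = 8.1
min_reach = max(0, 9.3 - 8.1) = max(0, 1.2) = 1.2

Answer: 1.2000 17.4000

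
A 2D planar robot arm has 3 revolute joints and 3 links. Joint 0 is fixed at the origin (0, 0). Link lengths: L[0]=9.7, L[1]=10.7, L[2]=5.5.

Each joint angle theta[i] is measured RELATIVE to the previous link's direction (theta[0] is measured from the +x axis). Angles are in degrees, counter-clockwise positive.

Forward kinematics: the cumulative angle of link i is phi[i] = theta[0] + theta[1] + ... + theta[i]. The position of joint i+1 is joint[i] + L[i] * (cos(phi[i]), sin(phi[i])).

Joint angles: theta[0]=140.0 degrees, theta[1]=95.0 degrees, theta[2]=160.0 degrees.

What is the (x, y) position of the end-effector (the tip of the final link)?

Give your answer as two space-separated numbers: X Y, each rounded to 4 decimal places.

Answer: -9.0626 0.6248

Derivation:
joint[0] = (0.0000, 0.0000)  (base)
link 0: phi[0] = 140 = 140 deg
  cos(140 deg) = -0.7660, sin(140 deg) = 0.6428
  joint[1] = (0.0000, 0.0000) + 9.7 * (-0.7660, 0.6428) = (0.0000 + -7.4306, 0.0000 + 6.2350) = (-7.4306, 6.2350)
link 1: phi[1] = 140 + 95 = 235 deg
  cos(235 deg) = -0.5736, sin(235 deg) = -0.8192
  joint[2] = (-7.4306, 6.2350) + 10.7 * (-0.5736, -0.8192) = (-7.4306 + -6.1373, 6.2350 + -8.7649) = (-13.5679, -2.5299)
link 2: phi[2] = 140 + 95 + 160 = 395 deg
  cos(395 deg) = 0.8192, sin(395 deg) = 0.5736
  joint[3] = (-13.5679, -2.5299) + 5.5 * (0.8192, 0.5736) = (-13.5679 + 4.5053, -2.5299 + 3.1547) = (-9.0626, 0.6248)
End effector: (-9.0626, 0.6248)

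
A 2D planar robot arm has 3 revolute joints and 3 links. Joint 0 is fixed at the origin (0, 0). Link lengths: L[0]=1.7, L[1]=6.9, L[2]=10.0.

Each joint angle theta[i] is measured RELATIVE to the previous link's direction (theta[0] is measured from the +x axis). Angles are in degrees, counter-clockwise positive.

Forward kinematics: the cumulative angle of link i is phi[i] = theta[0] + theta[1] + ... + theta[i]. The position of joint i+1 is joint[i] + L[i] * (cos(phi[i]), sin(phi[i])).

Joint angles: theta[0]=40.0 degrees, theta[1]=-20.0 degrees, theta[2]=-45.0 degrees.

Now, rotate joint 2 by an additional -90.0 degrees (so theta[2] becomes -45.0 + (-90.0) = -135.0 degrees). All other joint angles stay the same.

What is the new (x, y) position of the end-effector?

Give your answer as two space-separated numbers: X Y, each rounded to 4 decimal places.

Answer: 3.5600 -5.6104

Derivation:
joint[0] = (0.0000, 0.0000)  (base)
link 0: phi[0] = 40 = 40 deg
  cos(40 deg) = 0.7660, sin(40 deg) = 0.6428
  joint[1] = (0.0000, 0.0000) + 1.7 * (0.7660, 0.6428) = (0.0000 + 1.3023, 0.0000 + 1.0927) = (1.3023, 1.0927)
link 1: phi[1] = 40 + -20 = 20 deg
  cos(20 deg) = 0.9397, sin(20 deg) = 0.3420
  joint[2] = (1.3023, 1.0927) + 6.9 * (0.9397, 0.3420) = (1.3023 + 6.4839, 1.0927 + 2.3599) = (7.7862, 3.4527)
link 2: phi[2] = 40 + -20 + -135 = -115 deg
  cos(-115 deg) = -0.4226, sin(-115 deg) = -0.9063
  joint[3] = (7.7862, 3.4527) + 10 * (-0.4226, -0.9063) = (7.7862 + -4.2262, 3.4527 + -9.0631) = (3.5600, -5.6104)
End effector: (3.5600, -5.6104)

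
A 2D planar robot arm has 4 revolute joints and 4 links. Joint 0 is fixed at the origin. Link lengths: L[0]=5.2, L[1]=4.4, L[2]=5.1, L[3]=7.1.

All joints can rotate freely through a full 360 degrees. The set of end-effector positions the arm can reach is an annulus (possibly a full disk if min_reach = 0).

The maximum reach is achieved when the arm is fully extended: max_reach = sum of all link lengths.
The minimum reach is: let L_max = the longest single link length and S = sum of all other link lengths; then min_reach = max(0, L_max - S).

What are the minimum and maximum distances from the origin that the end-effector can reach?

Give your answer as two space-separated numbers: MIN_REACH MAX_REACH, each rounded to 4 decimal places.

Answer: 0.0000 21.8000

Derivation:
Link lengths: [5.2, 4.4, 5.1, 7.1]
max_reach = 5.2 + 4.4 + 5.1 + 7.1 = 21.8
L_max = max([5.2, 4.4, 5.1, 7.1]) = 7.1
S (sum of others) = 21.8 - 7.1 = 14.7
min_reach = max(0, 7.1 - 14.7) = max(0, -7.6) = 0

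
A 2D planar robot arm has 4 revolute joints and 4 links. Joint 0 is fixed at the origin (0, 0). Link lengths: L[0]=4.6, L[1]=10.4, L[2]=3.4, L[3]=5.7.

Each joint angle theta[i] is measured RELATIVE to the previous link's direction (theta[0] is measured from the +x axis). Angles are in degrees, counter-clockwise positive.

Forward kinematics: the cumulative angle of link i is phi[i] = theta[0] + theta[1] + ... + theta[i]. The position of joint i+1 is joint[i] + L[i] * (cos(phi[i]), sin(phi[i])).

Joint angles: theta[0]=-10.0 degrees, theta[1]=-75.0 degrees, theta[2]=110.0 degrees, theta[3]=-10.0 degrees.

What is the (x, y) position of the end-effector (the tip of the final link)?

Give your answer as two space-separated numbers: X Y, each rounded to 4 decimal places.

Answer: 14.0238 -8.2470

Derivation:
joint[0] = (0.0000, 0.0000)  (base)
link 0: phi[0] = -10 = -10 deg
  cos(-10 deg) = 0.9848, sin(-10 deg) = -0.1736
  joint[1] = (0.0000, 0.0000) + 4.6 * (0.9848, -0.1736) = (0.0000 + 4.5301, 0.0000 + -0.7988) = (4.5301, -0.7988)
link 1: phi[1] = -10 + -75 = -85 deg
  cos(-85 deg) = 0.0872, sin(-85 deg) = -0.9962
  joint[2] = (4.5301, -0.7988) + 10.4 * (0.0872, -0.9962) = (4.5301 + 0.9064, -0.7988 + -10.3604) = (5.4365, -11.1592)
link 2: phi[2] = -10 + -75 + 110 = 25 deg
  cos(25 deg) = 0.9063, sin(25 deg) = 0.4226
  joint[3] = (5.4365, -11.1592) + 3.4 * (0.9063, 0.4226) = (5.4365 + 3.0814, -11.1592 + 1.4369) = (8.5180, -9.7223)
link 3: phi[3] = -10 + -75 + 110 + -10 = 15 deg
  cos(15 deg) = 0.9659, sin(15 deg) = 0.2588
  joint[4] = (8.5180, -9.7223) + 5.7 * (0.9659, 0.2588) = (8.5180 + 5.5058, -9.7223 + 1.4753) = (14.0238, -8.2470)
End effector: (14.0238, -8.2470)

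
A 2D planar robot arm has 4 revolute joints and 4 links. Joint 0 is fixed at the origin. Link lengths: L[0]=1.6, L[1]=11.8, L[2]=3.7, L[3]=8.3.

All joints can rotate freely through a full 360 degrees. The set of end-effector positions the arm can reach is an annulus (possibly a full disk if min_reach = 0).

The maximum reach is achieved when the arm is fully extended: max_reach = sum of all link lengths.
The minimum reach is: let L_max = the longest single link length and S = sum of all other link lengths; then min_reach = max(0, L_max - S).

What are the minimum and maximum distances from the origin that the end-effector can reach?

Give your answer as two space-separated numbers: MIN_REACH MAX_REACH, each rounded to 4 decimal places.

Answer: 0.0000 25.4000

Derivation:
Link lengths: [1.6, 11.8, 3.7, 8.3]
max_reach = 1.6 + 11.8 + 3.7 + 8.3 = 25.4
L_max = max([1.6, 11.8, 3.7, 8.3]) = 11.8
S (sum of others) = 25.4 - 11.8 = 13.6
min_reach = max(0, 11.8 - 13.6) = max(0, -1.8) = 0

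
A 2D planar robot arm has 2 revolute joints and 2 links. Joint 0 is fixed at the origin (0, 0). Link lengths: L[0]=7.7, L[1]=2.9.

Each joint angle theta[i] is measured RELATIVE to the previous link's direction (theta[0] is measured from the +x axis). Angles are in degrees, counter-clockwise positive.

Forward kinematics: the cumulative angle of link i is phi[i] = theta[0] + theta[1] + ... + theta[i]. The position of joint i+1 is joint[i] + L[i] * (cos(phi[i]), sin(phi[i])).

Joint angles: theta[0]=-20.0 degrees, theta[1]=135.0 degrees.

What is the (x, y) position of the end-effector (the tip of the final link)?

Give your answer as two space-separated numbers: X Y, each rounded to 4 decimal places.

joint[0] = (0.0000, 0.0000)  (base)
link 0: phi[0] = -20 = -20 deg
  cos(-20 deg) = 0.9397, sin(-20 deg) = -0.3420
  joint[1] = (0.0000, 0.0000) + 7.7 * (0.9397, -0.3420) = (0.0000 + 7.2356, 0.0000 + -2.6336) = (7.2356, -2.6336)
link 1: phi[1] = -20 + 135 = 115 deg
  cos(115 deg) = -0.4226, sin(115 deg) = 0.9063
  joint[2] = (7.2356, -2.6336) + 2.9 * (-0.4226, 0.9063) = (7.2356 + -1.2256, -2.6336 + 2.6283) = (6.0100, -0.0053)
End effector: (6.0100, -0.0053)

Answer: 6.0100 -0.0053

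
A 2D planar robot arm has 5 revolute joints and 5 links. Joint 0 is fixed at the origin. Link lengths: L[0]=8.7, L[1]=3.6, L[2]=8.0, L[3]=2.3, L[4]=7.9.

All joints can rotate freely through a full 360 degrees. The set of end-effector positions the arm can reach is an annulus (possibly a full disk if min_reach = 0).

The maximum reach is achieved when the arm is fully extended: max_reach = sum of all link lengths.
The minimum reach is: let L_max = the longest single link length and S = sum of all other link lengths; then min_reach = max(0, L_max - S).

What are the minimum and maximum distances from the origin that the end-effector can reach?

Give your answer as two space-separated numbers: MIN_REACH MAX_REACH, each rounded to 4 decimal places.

Answer: 0.0000 30.5000

Derivation:
Link lengths: [8.7, 3.6, 8.0, 2.3, 7.9]
max_reach = 8.7 + 3.6 + 8 + 2.3 + 7.9 = 30.5
L_max = max([8.7, 3.6, 8.0, 2.3, 7.9]) = 8.7
S (sum of others) = 30.5 - 8.7 = 21.8
min_reach = max(0, 8.7 - 21.8) = max(0, -13.1) = 0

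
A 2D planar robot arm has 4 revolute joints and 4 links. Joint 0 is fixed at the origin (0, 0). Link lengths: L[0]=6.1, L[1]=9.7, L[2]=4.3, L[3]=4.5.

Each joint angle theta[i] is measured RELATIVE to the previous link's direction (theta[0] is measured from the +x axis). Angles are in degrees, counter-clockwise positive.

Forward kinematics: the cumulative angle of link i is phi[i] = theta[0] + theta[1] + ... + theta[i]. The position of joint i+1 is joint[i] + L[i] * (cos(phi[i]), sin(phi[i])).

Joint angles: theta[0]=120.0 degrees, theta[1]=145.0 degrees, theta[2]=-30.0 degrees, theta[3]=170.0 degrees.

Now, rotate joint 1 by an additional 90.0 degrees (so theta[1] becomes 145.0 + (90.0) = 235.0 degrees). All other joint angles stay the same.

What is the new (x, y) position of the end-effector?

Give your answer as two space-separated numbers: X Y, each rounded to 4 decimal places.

Answer: 6.9535 5.1529

Derivation:
joint[0] = (0.0000, 0.0000)  (base)
link 0: phi[0] = 120 = 120 deg
  cos(120 deg) = -0.5000, sin(120 deg) = 0.8660
  joint[1] = (0.0000, 0.0000) + 6.1 * (-0.5000, 0.8660) = (0.0000 + -3.0500, 0.0000 + 5.2828) = (-3.0500, 5.2828)
link 1: phi[1] = 120 + 235 = 355 deg
  cos(355 deg) = 0.9962, sin(355 deg) = -0.0872
  joint[2] = (-3.0500, 5.2828) + 9.7 * (0.9962, -0.0872) = (-3.0500 + 9.6631, 5.2828 + -0.8454) = (6.6131, 4.4373)
link 2: phi[2] = 120 + 235 + -30 = 325 deg
  cos(325 deg) = 0.8192, sin(325 deg) = -0.5736
  joint[3] = (6.6131, 4.4373) + 4.3 * (0.8192, -0.5736) = (6.6131 + 3.5224, 4.4373 + -2.4664) = (10.1354, 1.9710)
link 3: phi[3] = 120 + 235 + -30 + 170 = 495 deg
  cos(495 deg) = -0.7071, sin(495 deg) = 0.7071
  joint[4] = (10.1354, 1.9710) + 4.5 * (-0.7071, 0.7071) = (10.1354 + -3.1820, 1.9710 + 3.1820) = (6.9535, 5.1529)
End effector: (6.9535, 5.1529)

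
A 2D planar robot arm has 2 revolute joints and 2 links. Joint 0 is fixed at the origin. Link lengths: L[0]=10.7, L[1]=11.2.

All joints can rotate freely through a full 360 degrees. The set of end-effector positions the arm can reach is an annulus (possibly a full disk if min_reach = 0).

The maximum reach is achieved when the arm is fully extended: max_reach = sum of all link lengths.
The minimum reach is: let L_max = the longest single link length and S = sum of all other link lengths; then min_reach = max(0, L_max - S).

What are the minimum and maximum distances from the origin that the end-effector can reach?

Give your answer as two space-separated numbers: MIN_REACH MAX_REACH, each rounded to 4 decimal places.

Answer: 0.5000 21.9000

Derivation:
Link lengths: [10.7, 11.2]
max_reach = 10.7 + 11.2 = 21.9
L_max = max([10.7, 11.2]) = 11.2
S (sum of others) = 21.9 - 11.2 = 10.7
min_reach = max(0, 11.2 - 10.7) = max(0, 0.5) = 0.5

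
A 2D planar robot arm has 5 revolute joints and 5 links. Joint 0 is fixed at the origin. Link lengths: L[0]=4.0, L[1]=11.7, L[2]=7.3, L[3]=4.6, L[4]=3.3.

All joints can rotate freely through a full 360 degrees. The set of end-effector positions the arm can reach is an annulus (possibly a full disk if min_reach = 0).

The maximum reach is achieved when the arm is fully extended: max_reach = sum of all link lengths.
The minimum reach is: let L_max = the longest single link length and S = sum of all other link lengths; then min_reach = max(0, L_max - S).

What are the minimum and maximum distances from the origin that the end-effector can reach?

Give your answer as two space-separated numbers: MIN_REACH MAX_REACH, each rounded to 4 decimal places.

Answer: 0.0000 30.9000

Derivation:
Link lengths: [4.0, 11.7, 7.3, 4.6, 3.3]
max_reach = 4 + 11.7 + 7.3 + 4.6 + 3.3 = 30.9
L_max = max([4.0, 11.7, 7.3, 4.6, 3.3]) = 11.7
S (sum of others) = 30.9 - 11.7 = 19.2
min_reach = max(0, 11.7 - 19.2) = max(0, -7.5) = 0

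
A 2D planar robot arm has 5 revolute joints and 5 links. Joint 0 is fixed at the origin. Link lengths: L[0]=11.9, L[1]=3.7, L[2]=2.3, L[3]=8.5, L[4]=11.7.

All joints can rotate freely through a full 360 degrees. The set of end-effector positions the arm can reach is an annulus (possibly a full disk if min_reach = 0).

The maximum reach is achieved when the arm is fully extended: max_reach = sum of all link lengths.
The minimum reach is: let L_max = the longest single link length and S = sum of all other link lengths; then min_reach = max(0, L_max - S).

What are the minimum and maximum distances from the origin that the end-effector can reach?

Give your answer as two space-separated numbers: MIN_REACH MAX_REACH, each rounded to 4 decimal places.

Answer: 0.0000 38.1000

Derivation:
Link lengths: [11.9, 3.7, 2.3, 8.5, 11.7]
max_reach = 11.9 + 3.7 + 2.3 + 8.5 + 11.7 = 38.1
L_max = max([11.9, 3.7, 2.3, 8.5, 11.7]) = 11.9
S (sum of others) = 38.1 - 11.9 = 26.2
min_reach = max(0, 11.9 - 26.2) = max(0, -14.3) = 0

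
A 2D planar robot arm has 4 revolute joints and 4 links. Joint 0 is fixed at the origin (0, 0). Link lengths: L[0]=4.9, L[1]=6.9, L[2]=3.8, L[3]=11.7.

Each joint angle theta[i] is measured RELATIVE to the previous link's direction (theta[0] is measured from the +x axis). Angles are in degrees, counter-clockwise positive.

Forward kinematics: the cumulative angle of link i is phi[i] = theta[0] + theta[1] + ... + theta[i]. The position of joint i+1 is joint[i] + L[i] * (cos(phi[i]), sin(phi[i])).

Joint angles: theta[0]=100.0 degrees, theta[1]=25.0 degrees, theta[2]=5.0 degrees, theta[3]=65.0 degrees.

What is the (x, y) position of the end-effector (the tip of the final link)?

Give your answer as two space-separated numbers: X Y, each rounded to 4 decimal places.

Answer: -18.5525 10.3605

Derivation:
joint[0] = (0.0000, 0.0000)  (base)
link 0: phi[0] = 100 = 100 deg
  cos(100 deg) = -0.1736, sin(100 deg) = 0.9848
  joint[1] = (0.0000, 0.0000) + 4.9 * (-0.1736, 0.9848) = (0.0000 + -0.8509, 0.0000 + 4.8256) = (-0.8509, 4.8256)
link 1: phi[1] = 100 + 25 = 125 deg
  cos(125 deg) = -0.5736, sin(125 deg) = 0.8192
  joint[2] = (-0.8509, 4.8256) + 6.9 * (-0.5736, 0.8192) = (-0.8509 + -3.9577, 4.8256 + 5.6521) = (-4.8086, 10.4777)
link 2: phi[2] = 100 + 25 + 5 = 130 deg
  cos(130 deg) = -0.6428, sin(130 deg) = 0.7660
  joint[3] = (-4.8086, 10.4777) + 3.8 * (-0.6428, 0.7660) = (-4.8086 + -2.4426, 10.4777 + 2.9110) = (-7.2511, 13.3887)
link 3: phi[3] = 100 + 25 + 5 + 65 = 195 deg
  cos(195 deg) = -0.9659, sin(195 deg) = -0.2588
  joint[4] = (-7.2511, 13.3887) + 11.7 * (-0.9659, -0.2588) = (-7.2511 + -11.3013, 13.3887 + -3.0282) = (-18.5525, 10.3605)
End effector: (-18.5525, 10.3605)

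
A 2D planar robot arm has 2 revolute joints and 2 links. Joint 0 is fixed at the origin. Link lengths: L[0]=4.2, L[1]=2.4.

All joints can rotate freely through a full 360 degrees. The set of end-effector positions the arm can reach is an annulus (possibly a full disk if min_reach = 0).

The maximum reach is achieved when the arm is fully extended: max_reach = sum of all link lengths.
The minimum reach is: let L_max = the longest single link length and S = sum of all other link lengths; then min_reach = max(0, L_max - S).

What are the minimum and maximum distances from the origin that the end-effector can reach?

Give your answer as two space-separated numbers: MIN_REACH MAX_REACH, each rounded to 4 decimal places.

Link lengths: [4.2, 2.4]
max_reach = 4.2 + 2.4 = 6.6
L_max = max([4.2, 2.4]) = 4.2
S (sum of others) = 6.6 - 4.2 = 2.4
min_reach = max(0, 4.2 - 2.4) = max(0, 1.8) = 1.8

Answer: 1.8000 6.6000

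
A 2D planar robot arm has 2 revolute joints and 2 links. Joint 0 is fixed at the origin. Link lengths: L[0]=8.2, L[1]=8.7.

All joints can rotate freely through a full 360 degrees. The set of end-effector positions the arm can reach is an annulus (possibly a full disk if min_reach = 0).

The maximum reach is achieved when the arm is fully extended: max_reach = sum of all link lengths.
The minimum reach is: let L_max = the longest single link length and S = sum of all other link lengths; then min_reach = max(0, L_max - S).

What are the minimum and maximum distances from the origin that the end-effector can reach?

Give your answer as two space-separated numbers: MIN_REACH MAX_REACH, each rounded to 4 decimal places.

Answer: 0.5000 16.9000

Derivation:
Link lengths: [8.2, 8.7]
max_reach = 8.2 + 8.7 = 16.9
L_max = max([8.2, 8.7]) = 8.7
S (sum of others) = 16.9 - 8.7 = 8.2
min_reach = max(0, 8.7 - 8.2) = max(0, 0.5) = 0.5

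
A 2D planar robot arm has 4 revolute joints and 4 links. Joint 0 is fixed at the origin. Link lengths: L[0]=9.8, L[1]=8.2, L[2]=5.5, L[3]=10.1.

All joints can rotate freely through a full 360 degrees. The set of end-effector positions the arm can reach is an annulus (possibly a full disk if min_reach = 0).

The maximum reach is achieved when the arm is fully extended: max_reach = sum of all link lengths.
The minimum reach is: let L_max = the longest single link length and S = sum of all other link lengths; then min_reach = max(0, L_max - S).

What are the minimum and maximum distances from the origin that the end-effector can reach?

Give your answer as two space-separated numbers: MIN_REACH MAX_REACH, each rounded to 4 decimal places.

Link lengths: [9.8, 8.2, 5.5, 10.1]
max_reach = 9.8 + 8.2 + 5.5 + 10.1 = 33.6
L_max = max([9.8, 8.2, 5.5, 10.1]) = 10.1
S (sum of others) = 33.6 - 10.1 = 23.5
min_reach = max(0, 10.1 - 23.5) = max(0, -13.4) = 0

Answer: 0.0000 33.6000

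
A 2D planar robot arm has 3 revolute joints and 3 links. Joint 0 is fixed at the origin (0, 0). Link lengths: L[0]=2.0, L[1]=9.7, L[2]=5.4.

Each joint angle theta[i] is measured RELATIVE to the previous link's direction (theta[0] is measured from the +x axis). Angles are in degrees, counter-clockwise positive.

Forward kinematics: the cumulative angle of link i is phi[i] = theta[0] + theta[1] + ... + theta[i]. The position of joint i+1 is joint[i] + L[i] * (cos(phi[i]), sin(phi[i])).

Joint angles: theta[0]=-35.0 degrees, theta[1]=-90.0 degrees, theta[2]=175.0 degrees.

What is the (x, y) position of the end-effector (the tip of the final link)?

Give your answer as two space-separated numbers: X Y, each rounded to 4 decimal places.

joint[0] = (0.0000, 0.0000)  (base)
link 0: phi[0] = -35 = -35 deg
  cos(-35 deg) = 0.8192, sin(-35 deg) = -0.5736
  joint[1] = (0.0000, 0.0000) + 2 * (0.8192, -0.5736) = (0.0000 + 1.6383, 0.0000 + -1.1472) = (1.6383, -1.1472)
link 1: phi[1] = -35 + -90 = -125 deg
  cos(-125 deg) = -0.5736, sin(-125 deg) = -0.8192
  joint[2] = (1.6383, -1.1472) + 9.7 * (-0.5736, -0.8192) = (1.6383 + -5.5637, -1.1472 + -7.9458) = (-3.9254, -9.0929)
link 2: phi[2] = -35 + -90 + 175 = 50 deg
  cos(50 deg) = 0.6428, sin(50 deg) = 0.7660
  joint[3] = (-3.9254, -9.0929) + 5.4 * (0.6428, 0.7660) = (-3.9254 + 3.4711, -9.0929 + 4.1366) = (-0.4543, -4.9563)
End effector: (-0.4543, -4.9563)

Answer: -0.4543 -4.9563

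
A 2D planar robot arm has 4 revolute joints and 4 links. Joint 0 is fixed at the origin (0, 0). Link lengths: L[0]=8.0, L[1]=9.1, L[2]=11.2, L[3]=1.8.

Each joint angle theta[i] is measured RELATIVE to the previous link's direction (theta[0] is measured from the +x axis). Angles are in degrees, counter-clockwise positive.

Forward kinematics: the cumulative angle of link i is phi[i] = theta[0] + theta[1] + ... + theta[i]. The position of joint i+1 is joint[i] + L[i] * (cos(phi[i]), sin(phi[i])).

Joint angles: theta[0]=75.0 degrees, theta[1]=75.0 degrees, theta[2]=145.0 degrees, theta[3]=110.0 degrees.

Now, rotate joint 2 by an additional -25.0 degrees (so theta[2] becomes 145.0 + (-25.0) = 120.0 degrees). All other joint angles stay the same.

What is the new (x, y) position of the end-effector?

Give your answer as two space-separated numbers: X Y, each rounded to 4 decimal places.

joint[0] = (0.0000, 0.0000)  (base)
link 0: phi[0] = 75 = 75 deg
  cos(75 deg) = 0.2588, sin(75 deg) = 0.9659
  joint[1] = (0.0000, 0.0000) + 8 * (0.2588, 0.9659) = (0.0000 + 2.0706, 0.0000 + 7.7274) = (2.0706, 7.7274)
link 1: phi[1] = 75 + 75 = 150 deg
  cos(150 deg) = -0.8660, sin(150 deg) = 0.5000
  joint[2] = (2.0706, 7.7274) + 9.1 * (-0.8660, 0.5000) = (2.0706 + -7.8808, 7.7274 + 4.5500) = (-5.8103, 12.2774)
link 2: phi[2] = 75 + 75 + 120 = 270 deg
  cos(270 deg) = -0.0000, sin(270 deg) = -1.0000
  joint[3] = (-5.8103, 12.2774) + 11.2 * (-0.0000, -1.0000) = (-5.8103 + -0.0000, 12.2774 + -11.2000) = (-5.8103, 1.0774)
link 3: phi[3] = 75 + 75 + 120 + 110 = 380 deg
  cos(380 deg) = 0.9397, sin(380 deg) = 0.3420
  joint[4] = (-5.8103, 1.0774) + 1.8 * (0.9397, 0.3420) = (-5.8103 + 1.6914, 1.0774 + 0.6156) = (-4.1188, 1.6930)
End effector: (-4.1188, 1.6930)

Answer: -4.1188 1.6930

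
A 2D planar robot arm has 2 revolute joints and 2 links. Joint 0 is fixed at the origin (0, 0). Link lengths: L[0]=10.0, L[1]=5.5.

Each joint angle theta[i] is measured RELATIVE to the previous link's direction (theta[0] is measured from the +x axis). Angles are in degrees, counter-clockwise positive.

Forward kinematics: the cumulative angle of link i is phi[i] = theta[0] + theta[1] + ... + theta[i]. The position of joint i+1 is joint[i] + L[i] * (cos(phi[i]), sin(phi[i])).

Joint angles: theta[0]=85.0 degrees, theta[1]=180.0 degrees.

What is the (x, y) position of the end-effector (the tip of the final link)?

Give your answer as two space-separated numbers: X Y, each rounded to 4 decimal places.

joint[0] = (0.0000, 0.0000)  (base)
link 0: phi[0] = 85 = 85 deg
  cos(85 deg) = 0.0872, sin(85 deg) = 0.9962
  joint[1] = (0.0000, 0.0000) + 10 * (0.0872, 0.9962) = (0.0000 + 0.8716, 0.0000 + 9.9619) = (0.8716, 9.9619)
link 1: phi[1] = 85 + 180 = 265 deg
  cos(265 deg) = -0.0872, sin(265 deg) = -0.9962
  joint[2] = (0.8716, 9.9619) + 5.5 * (-0.0872, -0.9962) = (0.8716 + -0.4794, 9.9619 + -5.4791) = (0.3922, 4.4829)
End effector: (0.3922, 4.4829)

Answer: 0.3922 4.4829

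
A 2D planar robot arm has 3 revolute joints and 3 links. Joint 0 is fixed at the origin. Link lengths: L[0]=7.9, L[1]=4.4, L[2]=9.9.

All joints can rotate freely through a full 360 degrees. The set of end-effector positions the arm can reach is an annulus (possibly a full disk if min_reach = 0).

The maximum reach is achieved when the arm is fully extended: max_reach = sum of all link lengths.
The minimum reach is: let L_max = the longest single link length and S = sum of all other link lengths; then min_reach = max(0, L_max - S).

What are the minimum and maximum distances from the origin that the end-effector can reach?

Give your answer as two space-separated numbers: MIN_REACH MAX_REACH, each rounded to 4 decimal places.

Answer: 0.0000 22.2000

Derivation:
Link lengths: [7.9, 4.4, 9.9]
max_reach = 7.9 + 4.4 + 9.9 = 22.2
L_max = max([7.9, 4.4, 9.9]) = 9.9
S (sum of others) = 22.2 - 9.9 = 12.3
min_reach = max(0, 9.9 - 12.3) = max(0, -2.4) = 0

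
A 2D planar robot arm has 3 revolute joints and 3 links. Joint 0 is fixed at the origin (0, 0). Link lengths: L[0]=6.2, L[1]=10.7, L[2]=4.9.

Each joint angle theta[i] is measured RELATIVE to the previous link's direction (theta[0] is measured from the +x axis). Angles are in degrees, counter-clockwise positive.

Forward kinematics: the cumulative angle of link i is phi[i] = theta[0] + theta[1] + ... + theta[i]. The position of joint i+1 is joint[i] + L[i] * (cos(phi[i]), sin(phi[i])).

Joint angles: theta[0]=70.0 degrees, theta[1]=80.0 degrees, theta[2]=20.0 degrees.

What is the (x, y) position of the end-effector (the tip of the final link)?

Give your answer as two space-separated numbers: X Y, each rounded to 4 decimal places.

joint[0] = (0.0000, 0.0000)  (base)
link 0: phi[0] = 70 = 70 deg
  cos(70 deg) = 0.3420, sin(70 deg) = 0.9397
  joint[1] = (0.0000, 0.0000) + 6.2 * (0.3420, 0.9397) = (0.0000 + 2.1205, 0.0000 + 5.8261) = (2.1205, 5.8261)
link 1: phi[1] = 70 + 80 = 150 deg
  cos(150 deg) = -0.8660, sin(150 deg) = 0.5000
  joint[2] = (2.1205, 5.8261) + 10.7 * (-0.8660, 0.5000) = (2.1205 + -9.2665, 5.8261 + 5.3500) = (-7.1459, 11.1761)
link 2: phi[2] = 70 + 80 + 20 = 170 deg
  cos(170 deg) = -0.9848, sin(170 deg) = 0.1736
  joint[3] = (-7.1459, 11.1761) + 4.9 * (-0.9848, 0.1736) = (-7.1459 + -4.8256, 11.1761 + 0.8509) = (-11.9715, 12.0270)
End effector: (-11.9715, 12.0270)

Answer: -11.9715 12.0270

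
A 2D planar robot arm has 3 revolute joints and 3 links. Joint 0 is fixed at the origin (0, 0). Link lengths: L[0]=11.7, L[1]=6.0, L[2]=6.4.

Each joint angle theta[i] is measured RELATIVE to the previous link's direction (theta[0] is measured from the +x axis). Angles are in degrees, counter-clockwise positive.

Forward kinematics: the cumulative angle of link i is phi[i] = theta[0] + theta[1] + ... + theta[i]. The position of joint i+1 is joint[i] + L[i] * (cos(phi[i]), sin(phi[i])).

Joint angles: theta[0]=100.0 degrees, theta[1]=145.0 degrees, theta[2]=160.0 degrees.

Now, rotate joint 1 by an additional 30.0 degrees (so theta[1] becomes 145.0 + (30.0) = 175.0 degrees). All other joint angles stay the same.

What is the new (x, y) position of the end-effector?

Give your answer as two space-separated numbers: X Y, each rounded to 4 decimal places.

Answer: 0.1477 11.7270

Derivation:
joint[0] = (0.0000, 0.0000)  (base)
link 0: phi[0] = 100 = 100 deg
  cos(100 deg) = -0.1736, sin(100 deg) = 0.9848
  joint[1] = (0.0000, 0.0000) + 11.7 * (-0.1736, 0.9848) = (0.0000 + -2.0317, 0.0000 + 11.5223) = (-2.0317, 11.5223)
link 1: phi[1] = 100 + 175 = 275 deg
  cos(275 deg) = 0.0872, sin(275 deg) = -0.9962
  joint[2] = (-2.0317, 11.5223) + 6 * (0.0872, -0.9962) = (-2.0317 + 0.5229, 11.5223 + -5.9772) = (-1.5087, 5.5451)
link 2: phi[2] = 100 + 175 + 160 = 435 deg
  cos(435 deg) = 0.2588, sin(435 deg) = 0.9659
  joint[3] = (-1.5087, 5.5451) + 6.4 * (0.2588, 0.9659) = (-1.5087 + 1.6564, 5.5451 + 6.1819) = (0.1477, 11.7270)
End effector: (0.1477, 11.7270)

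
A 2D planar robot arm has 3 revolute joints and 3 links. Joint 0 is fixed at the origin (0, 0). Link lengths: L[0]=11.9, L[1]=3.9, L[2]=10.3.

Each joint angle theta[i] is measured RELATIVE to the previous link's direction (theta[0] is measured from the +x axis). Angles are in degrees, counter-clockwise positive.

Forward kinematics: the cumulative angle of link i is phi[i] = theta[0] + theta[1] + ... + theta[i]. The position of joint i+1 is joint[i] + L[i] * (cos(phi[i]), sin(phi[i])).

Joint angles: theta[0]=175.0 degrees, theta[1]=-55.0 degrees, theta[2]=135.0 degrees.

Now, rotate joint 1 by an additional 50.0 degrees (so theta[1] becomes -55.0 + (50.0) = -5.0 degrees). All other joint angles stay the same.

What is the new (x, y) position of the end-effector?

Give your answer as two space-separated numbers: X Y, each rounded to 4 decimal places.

joint[0] = (0.0000, 0.0000)  (base)
link 0: phi[0] = 175 = 175 deg
  cos(175 deg) = -0.9962, sin(175 deg) = 0.0872
  joint[1] = (0.0000, 0.0000) + 11.9 * (-0.9962, 0.0872) = (0.0000 + -11.8547, 0.0000 + 1.0372) = (-11.8547, 1.0372)
link 1: phi[1] = 175 + -5 = 170 deg
  cos(170 deg) = -0.9848, sin(170 deg) = 0.1736
  joint[2] = (-11.8547, 1.0372) + 3.9 * (-0.9848, 0.1736) = (-11.8547 + -3.8408, 1.0372 + 0.6772) = (-15.6955, 1.7144)
link 2: phi[2] = 175 + -5 + 135 = 305 deg
  cos(305 deg) = 0.5736, sin(305 deg) = -0.8192
  joint[3] = (-15.6955, 1.7144) + 10.3 * (0.5736, -0.8192) = (-15.6955 + 5.9078, 1.7144 + -8.4373) = (-9.7876, -6.7229)
End effector: (-9.7876, -6.7229)

Answer: -9.7876 -6.7229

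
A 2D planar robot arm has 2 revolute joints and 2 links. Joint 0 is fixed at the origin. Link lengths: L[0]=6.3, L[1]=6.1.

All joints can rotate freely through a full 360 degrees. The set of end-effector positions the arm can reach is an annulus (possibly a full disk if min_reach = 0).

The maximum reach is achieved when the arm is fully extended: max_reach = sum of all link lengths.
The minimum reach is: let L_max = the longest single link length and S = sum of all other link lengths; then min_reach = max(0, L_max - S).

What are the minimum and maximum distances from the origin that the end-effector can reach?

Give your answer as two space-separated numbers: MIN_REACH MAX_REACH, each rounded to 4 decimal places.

Answer: 0.2000 12.4000

Derivation:
Link lengths: [6.3, 6.1]
max_reach = 6.3 + 6.1 = 12.4
L_max = max([6.3, 6.1]) = 6.3
S (sum of others) = 12.4 - 6.3 = 6.1
min_reach = max(0, 6.3 - 6.1) = max(0, 0.2) = 0.2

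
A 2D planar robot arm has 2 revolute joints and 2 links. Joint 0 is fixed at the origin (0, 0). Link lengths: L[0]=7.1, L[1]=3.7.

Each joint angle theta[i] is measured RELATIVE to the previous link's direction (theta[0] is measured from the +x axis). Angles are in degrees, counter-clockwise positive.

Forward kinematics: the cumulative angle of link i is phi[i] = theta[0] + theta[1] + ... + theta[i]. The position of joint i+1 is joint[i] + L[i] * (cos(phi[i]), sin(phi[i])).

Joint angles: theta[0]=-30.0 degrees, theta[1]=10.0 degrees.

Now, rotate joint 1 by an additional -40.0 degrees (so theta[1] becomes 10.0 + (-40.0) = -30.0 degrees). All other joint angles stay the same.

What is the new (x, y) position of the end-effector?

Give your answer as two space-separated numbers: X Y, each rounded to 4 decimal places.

joint[0] = (0.0000, 0.0000)  (base)
link 0: phi[0] = -30 = -30 deg
  cos(-30 deg) = 0.8660, sin(-30 deg) = -0.5000
  joint[1] = (0.0000, 0.0000) + 7.1 * (0.8660, -0.5000) = (0.0000 + 6.1488, 0.0000 + -3.5500) = (6.1488, -3.5500)
link 1: phi[1] = -30 + -30 = -60 deg
  cos(-60 deg) = 0.5000, sin(-60 deg) = -0.8660
  joint[2] = (6.1488, -3.5500) + 3.7 * (0.5000, -0.8660) = (6.1488 + 1.8500, -3.5500 + -3.2043) = (7.9988, -6.7543)
End effector: (7.9988, -6.7543)

Answer: 7.9988 -6.7543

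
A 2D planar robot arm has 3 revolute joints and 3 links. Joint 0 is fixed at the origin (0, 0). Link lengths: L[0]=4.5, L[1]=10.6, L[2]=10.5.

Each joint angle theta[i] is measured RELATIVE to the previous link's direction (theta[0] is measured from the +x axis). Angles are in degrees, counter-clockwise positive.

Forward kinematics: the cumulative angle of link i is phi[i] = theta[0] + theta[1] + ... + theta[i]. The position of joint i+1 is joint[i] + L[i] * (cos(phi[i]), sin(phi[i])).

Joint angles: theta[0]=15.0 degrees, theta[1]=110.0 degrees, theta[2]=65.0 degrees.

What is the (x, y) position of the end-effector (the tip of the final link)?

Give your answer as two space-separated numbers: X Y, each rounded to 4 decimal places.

Answer: -12.0737 8.0244

Derivation:
joint[0] = (0.0000, 0.0000)  (base)
link 0: phi[0] = 15 = 15 deg
  cos(15 deg) = 0.9659, sin(15 deg) = 0.2588
  joint[1] = (0.0000, 0.0000) + 4.5 * (0.9659, 0.2588) = (0.0000 + 4.3467, 0.0000 + 1.1647) = (4.3467, 1.1647)
link 1: phi[1] = 15 + 110 = 125 deg
  cos(125 deg) = -0.5736, sin(125 deg) = 0.8192
  joint[2] = (4.3467, 1.1647) + 10.6 * (-0.5736, 0.8192) = (4.3467 + -6.0799, 1.1647 + 8.6830) = (-1.7332, 9.8477)
link 2: phi[2] = 15 + 110 + 65 = 190 deg
  cos(190 deg) = -0.9848, sin(190 deg) = -0.1736
  joint[3] = (-1.7332, 9.8477) + 10.5 * (-0.9848, -0.1736) = (-1.7332 + -10.3405, 9.8477 + -1.8233) = (-12.0737, 8.0244)
End effector: (-12.0737, 8.0244)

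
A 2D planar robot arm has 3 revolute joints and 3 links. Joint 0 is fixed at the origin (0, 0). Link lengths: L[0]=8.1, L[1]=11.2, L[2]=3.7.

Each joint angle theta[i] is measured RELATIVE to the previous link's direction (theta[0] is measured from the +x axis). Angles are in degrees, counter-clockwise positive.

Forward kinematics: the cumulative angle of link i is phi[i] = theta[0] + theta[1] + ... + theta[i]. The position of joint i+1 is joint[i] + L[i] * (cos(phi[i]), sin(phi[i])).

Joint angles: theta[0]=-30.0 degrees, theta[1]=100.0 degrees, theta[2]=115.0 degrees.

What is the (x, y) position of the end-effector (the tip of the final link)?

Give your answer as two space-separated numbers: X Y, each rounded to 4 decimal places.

joint[0] = (0.0000, 0.0000)  (base)
link 0: phi[0] = -30 = -30 deg
  cos(-30 deg) = 0.8660, sin(-30 deg) = -0.5000
  joint[1] = (0.0000, 0.0000) + 8.1 * (0.8660, -0.5000) = (0.0000 + 7.0148, 0.0000 + -4.0500) = (7.0148, -4.0500)
link 1: phi[1] = -30 + 100 = 70 deg
  cos(70 deg) = 0.3420, sin(70 deg) = 0.9397
  joint[2] = (7.0148, -4.0500) + 11.2 * (0.3420, 0.9397) = (7.0148 + 3.8306, -4.0500 + 10.5246) = (10.8454, 6.4746)
link 2: phi[2] = -30 + 100 + 115 = 185 deg
  cos(185 deg) = -0.9962, sin(185 deg) = -0.0872
  joint[3] = (10.8454, 6.4746) + 3.7 * (-0.9962, -0.0872) = (10.8454 + -3.6859, 6.4746 + -0.3225) = (7.1595, 6.1521)
End effector: (7.1595, 6.1521)

Answer: 7.1595 6.1521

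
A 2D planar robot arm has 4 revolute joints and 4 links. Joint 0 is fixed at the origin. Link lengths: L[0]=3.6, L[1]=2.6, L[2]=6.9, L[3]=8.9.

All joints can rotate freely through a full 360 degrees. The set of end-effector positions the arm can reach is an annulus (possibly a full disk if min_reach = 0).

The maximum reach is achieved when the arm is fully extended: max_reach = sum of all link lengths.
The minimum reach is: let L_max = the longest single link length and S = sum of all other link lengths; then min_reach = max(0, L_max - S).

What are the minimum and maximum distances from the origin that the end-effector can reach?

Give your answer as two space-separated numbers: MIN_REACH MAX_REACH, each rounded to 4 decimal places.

Answer: 0.0000 22.0000

Derivation:
Link lengths: [3.6, 2.6, 6.9, 8.9]
max_reach = 3.6 + 2.6 + 6.9 + 8.9 = 22
L_max = max([3.6, 2.6, 6.9, 8.9]) = 8.9
S (sum of others) = 22 - 8.9 = 13.1
min_reach = max(0, 8.9 - 13.1) = max(0, -4.2) = 0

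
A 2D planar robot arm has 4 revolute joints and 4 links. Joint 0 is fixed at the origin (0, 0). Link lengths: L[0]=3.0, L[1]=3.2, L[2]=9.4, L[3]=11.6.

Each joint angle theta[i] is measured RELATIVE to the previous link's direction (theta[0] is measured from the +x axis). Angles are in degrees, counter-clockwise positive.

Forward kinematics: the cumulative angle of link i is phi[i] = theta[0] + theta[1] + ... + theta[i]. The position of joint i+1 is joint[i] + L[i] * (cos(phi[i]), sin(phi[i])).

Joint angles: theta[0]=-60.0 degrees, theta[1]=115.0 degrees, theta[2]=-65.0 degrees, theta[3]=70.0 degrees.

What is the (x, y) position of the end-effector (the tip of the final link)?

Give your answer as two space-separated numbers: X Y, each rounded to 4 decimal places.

Answer: 18.3926 8.4368

Derivation:
joint[0] = (0.0000, 0.0000)  (base)
link 0: phi[0] = -60 = -60 deg
  cos(-60 deg) = 0.5000, sin(-60 deg) = -0.8660
  joint[1] = (0.0000, 0.0000) + 3 * (0.5000, -0.8660) = (0.0000 + 1.5000, 0.0000 + -2.5981) = (1.5000, -2.5981)
link 1: phi[1] = -60 + 115 = 55 deg
  cos(55 deg) = 0.5736, sin(55 deg) = 0.8192
  joint[2] = (1.5000, -2.5981) + 3.2 * (0.5736, 0.8192) = (1.5000 + 1.8354, -2.5981 + 2.6213) = (3.3354, 0.0232)
link 2: phi[2] = -60 + 115 + -65 = -10 deg
  cos(-10 deg) = 0.9848, sin(-10 deg) = -0.1736
  joint[3] = (3.3354, 0.0232) + 9.4 * (0.9848, -0.1736) = (3.3354 + 9.2572, 0.0232 + -1.6323) = (12.5926, -1.6091)
link 3: phi[3] = -60 + 115 + -65 + 70 = 60 deg
  cos(60 deg) = 0.5000, sin(60 deg) = 0.8660
  joint[4] = (12.5926, -1.6091) + 11.6 * (0.5000, 0.8660) = (12.5926 + 5.8000, -1.6091 + 10.0459) = (18.3926, 8.4368)
End effector: (18.3926, 8.4368)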